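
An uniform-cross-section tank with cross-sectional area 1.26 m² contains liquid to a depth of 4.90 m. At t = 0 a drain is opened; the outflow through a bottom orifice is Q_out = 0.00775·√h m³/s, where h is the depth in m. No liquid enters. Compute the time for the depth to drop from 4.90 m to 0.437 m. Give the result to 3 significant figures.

A dh/dt = −Q_out = −0.00775 √h.
Separate and integrate: 2(√h − √h₀) = −(0.00775/A) t.
t = 2A(√h₀ − √h)/0.00775 = 2·1.26·(√4.90 − √0.437)/0.00775
  = 2.5200 × (2.2136 − 0.66106) / 0.00775 = 504.82 s.

505 s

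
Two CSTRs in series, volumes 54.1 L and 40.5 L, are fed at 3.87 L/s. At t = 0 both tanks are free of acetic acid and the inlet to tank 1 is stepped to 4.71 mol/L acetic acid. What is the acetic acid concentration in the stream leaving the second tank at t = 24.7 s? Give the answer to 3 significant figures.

2.83 mol/L

Species balance on tank i: dCᵢ/dt = (Cᵢ₋₁ − Cᵢ)/τᵢ with τᵢ = Vᵢ/Q.
τ₁ = 54.1/3.87 = 13.979 s; τ₂ = 40.5/3.87 = 10.465 s.
Tank 1: C₁ = C_in(1 − e^(−t/τ₁)). Tank 2 (τ₁ ≠ τ₂): C₂ = C_in[1 − (τ₁ e^(−t/τ₁) − τ₂ e^(−t/τ₂))/(τ₁ − τ₂)].
At t = 24.7: e^(−t/τ₁) = 0.17086, e^(−t/τ₂) = 0.094399.
C₂ = 4.71·[1 − (13.979·0.17086 − 10.465·0.094399)/(3.5142)] = 4.71·0.60143 = 2.8328 mol/L.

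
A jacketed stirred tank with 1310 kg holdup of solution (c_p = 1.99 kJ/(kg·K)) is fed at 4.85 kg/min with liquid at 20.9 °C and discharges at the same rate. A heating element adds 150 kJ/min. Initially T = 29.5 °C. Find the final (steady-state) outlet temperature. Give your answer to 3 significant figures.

36.4 °C

First-law balance (no shaft work): M c_p dT/dt = ṁ c_p (T_in − T) + 150.
At steady state dT/dt = 0 ⇒ T_ss = T_in + Q̇/(ṁ c_p) = 20.9 + 150/(4.85·1.99) = 36.442 °C.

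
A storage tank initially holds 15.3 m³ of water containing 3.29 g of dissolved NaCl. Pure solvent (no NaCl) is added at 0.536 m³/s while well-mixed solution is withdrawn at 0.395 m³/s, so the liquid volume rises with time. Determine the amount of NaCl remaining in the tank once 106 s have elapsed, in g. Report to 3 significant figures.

0.488 g

Total volume: dV/dt = Q_in − Q_out = 0.14100 m³/s, so V(t) = 15.3 + 0.14100 t and V(106) = 30.246 m³.
Solute balance: dm/dt = 0 − Q_out C = −Q_out m/V(t).
dm/m = −Q_out dt/(V₀ + 0.14100 t); integrating gives ln(m/m₀) = −(Q_out/(Q_in−Q_out)) ln(V/V₀).
m = m₀ (V₀/V)^(Q_out/(Q_in−Q_out)) = 3.29 × (15.3/30.246)^(2.8014) = 0.48758 g.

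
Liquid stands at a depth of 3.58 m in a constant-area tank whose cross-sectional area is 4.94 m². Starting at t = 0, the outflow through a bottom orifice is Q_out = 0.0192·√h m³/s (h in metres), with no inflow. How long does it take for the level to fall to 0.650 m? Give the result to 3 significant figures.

559 s

A dh/dt = −Q_out = −0.0192 √h.
This is separable: 2 d(√h)/dt = −0.0192/A, so √h = √h₀ − (0.0192/(2A)) t.
t = 2A(√h₀ − √h)/0.0192 = 2·4.94·(√3.58 − √0.650)/0.0192
  = 9.8800 × (1.8921 − 0.80623) / 0.0192 = 558.77 s.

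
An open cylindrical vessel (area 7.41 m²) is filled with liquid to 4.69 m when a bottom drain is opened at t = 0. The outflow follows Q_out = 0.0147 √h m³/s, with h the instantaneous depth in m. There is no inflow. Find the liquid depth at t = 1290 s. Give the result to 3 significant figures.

0.785 m

A dh/dt = −Q_out = −0.0147 √h.
Separate and integrate: 2(√h − √h₀) = −(0.0147/A) t.
√h = √4.69 − 0.0147·1290/(2·7.41) = 2.1656 − 1.2796 = 0.88609.
h = 0.88609² = 0.78515 m.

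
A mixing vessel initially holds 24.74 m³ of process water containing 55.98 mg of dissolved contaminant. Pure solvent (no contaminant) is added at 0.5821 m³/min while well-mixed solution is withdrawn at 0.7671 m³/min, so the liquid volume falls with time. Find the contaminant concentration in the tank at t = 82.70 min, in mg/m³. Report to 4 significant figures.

Let m(t) be the amount of contaminant. Volume: V(t) = V₀ + (Q_in − Q_out) t = 24.74 − 0.185000 t; V(82.70) = 9.44050 m³.
Solute balance: dm/dt = 0 − Q_out C = −Q_out m/V(t).
Separate: dm/m = −Q_out dt/V(t) ⇒ ln(m/m₀) = −(Q_out/(Q_in−Q_out)) ln(V/V₀).
m = m₀ (V₀/V)^(Q_out/(Q_in−Q_out)) = 55.98 × (24.74/9.44050)^(-4.14649) = 1.03068 mg.
C = m/V = 1.03068/9.44050 = 0.109176 mg/m³.

0.1092 mg/m³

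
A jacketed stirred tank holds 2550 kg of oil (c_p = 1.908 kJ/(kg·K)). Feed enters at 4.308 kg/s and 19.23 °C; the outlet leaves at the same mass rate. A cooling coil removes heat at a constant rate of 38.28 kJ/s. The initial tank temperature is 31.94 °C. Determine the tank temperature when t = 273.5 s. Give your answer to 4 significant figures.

25.51 °C

M c_p dT/dt = ṁ c_p (T_in − T) − Q̇.
Rearrange: dT/dt = (T_ss − T)/τ with τ = M/ṁ = 591.922 s and T_ss = T_in − Q̇/(ṁ c_p) = 14.5729 °C.
This is linear first-order; T(t) = T_ss + (T₀ − T_ss) e^(−t/τ).
T(273.5) = 14.5729 + (17.3671)·e^(−273.5/591.922) = 14.5729 + (17.3671)·0.629988 = 25.5140 °C.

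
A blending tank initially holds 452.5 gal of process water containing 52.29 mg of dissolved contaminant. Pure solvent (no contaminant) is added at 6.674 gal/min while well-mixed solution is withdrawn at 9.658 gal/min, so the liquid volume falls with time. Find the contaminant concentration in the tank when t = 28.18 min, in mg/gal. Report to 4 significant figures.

0.07296 mg/gal

Let m(t) be the amount of contaminant. Volume: V(t) = V₀ + (Q_in − Q_out) t = 452.5 − 2.98400 t; V(28.18) = 368.411 gal.
Species balance (pure solvent in): dm/dt = −Q_out · m/V(t).
Separate: dm/m = −Q_out dt/V(t) ⇒ ln(m/m₀) = −(Q_out/(Q_in−Q_out)) ln(V/V₀).
m = m₀ (V₀/V)^(Q_out/(Q_in−Q_out)) = 52.29 × (452.5/368.411)^(-3.23660) = 26.8804 mg.
C = m/V = 26.8804/368.411 = 0.0729631 mg/gal.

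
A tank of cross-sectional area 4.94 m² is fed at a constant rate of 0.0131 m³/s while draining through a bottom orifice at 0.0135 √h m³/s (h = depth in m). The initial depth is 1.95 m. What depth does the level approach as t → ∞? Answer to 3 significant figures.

Level balance: A dh/dt = 0.0131 − 0.0135 √h. Setting dh/dt = 0:
Q_in = 0.0135 √h_ss ⇒ √h_ss = 0.0131/0.0135 = 0.97037.
h_ss = 0.97037² = 0.94162 m. (Since h₀ = 1.95 m > h_ss, the level will fall toward this value.)

0.942 m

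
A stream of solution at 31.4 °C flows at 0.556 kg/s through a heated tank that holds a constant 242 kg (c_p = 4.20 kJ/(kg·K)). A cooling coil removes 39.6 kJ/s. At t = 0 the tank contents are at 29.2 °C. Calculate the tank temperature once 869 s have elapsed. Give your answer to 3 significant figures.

M c_p dT/dt = ṁ c_p (T_in − T) − Q̇.
τ = M/ṁ = 435.25 s; T_ss = T_in − Q̇/(ṁ c_p) = 31.4 − 39.6/(0.556·4.20) = 14.442 °C.
This is linear first-order; T(t) = T_ss + (T₀ − T_ss) e^(−t/τ).
T(869) = 14.442 + (14.758)·e^(−869/435.25) = 14.442 + (14.758)·0.13580 = 16.446 °C.

16.4 °C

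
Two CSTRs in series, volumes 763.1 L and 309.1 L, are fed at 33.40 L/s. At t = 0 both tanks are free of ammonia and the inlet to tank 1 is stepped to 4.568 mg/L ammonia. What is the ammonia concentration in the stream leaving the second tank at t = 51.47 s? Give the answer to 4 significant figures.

3.773 mg/L

Time constants: τᵢ = Vᵢ/Q for each well-mixed tank.
τ₁ = 763.1/33.40 = 22.8473 s; τ₂ = 309.1/33.40 = 9.25449 s.
Tank 1: C₁ = C_in(1 − e^(−t/τ₁)). Tank 2 (τ₁ ≠ τ₂): C₂ = C_in[1 − (τ₁ e^(−t/τ₁) − τ₂ e^(−t/τ₂))/(τ₁ − τ₂)].
At t = 51.47: e^(−t/τ₁) = 0.105106, e^(−t/τ₂) = 0.00384253.
C₂ = 4.568·[1 − (22.8473·0.105106 − 9.25449·0.00384253)/(13.5928)] = 4.568·0.825949 = 3.77294 mg/L.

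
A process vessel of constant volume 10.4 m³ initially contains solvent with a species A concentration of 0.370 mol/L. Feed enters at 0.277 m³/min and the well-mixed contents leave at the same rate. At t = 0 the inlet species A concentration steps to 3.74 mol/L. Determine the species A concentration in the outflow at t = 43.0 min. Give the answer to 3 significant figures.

Mass balance on the solute (V constant): V dC/dt = Q(C_in − C).
Time constant τ = V/Q = 10.4/0.277 = 37.545 min.
Integrating: C(t) = C_in + (C₀ − C_in) e^(−t/τ).
C(43.0) = 3.74 + (0.370 − 3.74)·e^(−43.0/37.545) = 3.74 + (-3.3700)·0.31813 = 2.6679 mol/L.

2.67 mol/L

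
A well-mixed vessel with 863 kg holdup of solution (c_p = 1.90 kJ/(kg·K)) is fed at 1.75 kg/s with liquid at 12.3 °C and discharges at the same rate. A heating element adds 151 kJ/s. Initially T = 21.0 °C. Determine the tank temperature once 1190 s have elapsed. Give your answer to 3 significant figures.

54.4 °C

M c_p dT/dt = ṁ c_p (T_in − T) + Q̇.
τ = M/ṁ = 493.14 s; T_ss = T_in + Q̇/(ṁ c_p) = 12.3 + 151/(1.75·1.90) = 57.714 °C.
Integrating: T(t) = T_ss + (T₀ − T_ss) e^(−t/τ).
T(1190) = 57.714 + (-36.714)·e^(−1190/493.14) = 57.714 + (-36.714)·0.089538 = 54.426 °C.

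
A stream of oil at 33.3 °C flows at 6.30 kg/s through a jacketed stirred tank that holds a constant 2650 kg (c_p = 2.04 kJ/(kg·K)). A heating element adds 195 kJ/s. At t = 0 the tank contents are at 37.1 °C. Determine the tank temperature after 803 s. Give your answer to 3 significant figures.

46.8 °C

Unsteady energy balance on the tank contents: M c_p dT/dt = ṁ c_p (T_in − T) + 195.
τ = M/ṁ = 420.63 s; T_ss = T_in + Q̇/(ṁ c_p) = 33.3 + 195/(6.30·2.04) = 48.473 °C.
T approaches T_ss exponentially: T(t) = T_ss + (T₀ − T_ss) e^(−t/τ).
T(803) = 48.473 + (-11.373)·e^(−803/420.63) = 48.473 + (-11.373)·0.14823 = 46.787 °C.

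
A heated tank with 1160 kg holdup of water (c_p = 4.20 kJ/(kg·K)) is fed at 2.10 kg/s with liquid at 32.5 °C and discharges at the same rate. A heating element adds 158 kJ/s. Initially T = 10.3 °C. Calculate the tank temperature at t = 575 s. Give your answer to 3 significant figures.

36.2 °C

M c_p dT/dt = ṁ c_p (T_in − T) + Q̇.
τ = M/ṁ = 552.38 s; T_ss = T_in + Q̇/(ṁ c_p) = 32.5 + 158/(2.10·4.20) = 50.414 °C.
Integrating: T(t) = T_ss + (T₀ − T_ss) e^(−t/τ).
T(575) = 50.414 + (-40.114)·e^(−575/552.38) = 50.414 + (-40.114)·0.35312 = 36.249 °C.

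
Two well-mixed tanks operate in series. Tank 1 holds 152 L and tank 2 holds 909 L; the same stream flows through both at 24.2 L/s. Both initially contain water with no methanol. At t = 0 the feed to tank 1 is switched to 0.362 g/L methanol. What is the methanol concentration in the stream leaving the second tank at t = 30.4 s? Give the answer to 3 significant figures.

0.169 g/L

Time constants: τᵢ = Vᵢ/Q for each well-mixed tank.
τ₁ = 152/24.2 = 6.2810 s; τ₂ = 909/24.2 = 37.562 s.
Solving the cascade with C₁(0)=C₂(0)=0 gives C₂(t) = C_in[1 − (τ₁ e^(−t/τ₁) − τ₂ e^(−t/τ₂))/(τ₁ − τ₂)].
At t = 30.4: e^(−t/τ₁) = 0.0079071, e^(−t/τ₂) = 0.44516.
C₂ = 0.362·[1 − (6.2810·0.0079071 − 37.562·0.44516)/(-31.281)] = 0.362·0.46705 = 0.16907 g/L.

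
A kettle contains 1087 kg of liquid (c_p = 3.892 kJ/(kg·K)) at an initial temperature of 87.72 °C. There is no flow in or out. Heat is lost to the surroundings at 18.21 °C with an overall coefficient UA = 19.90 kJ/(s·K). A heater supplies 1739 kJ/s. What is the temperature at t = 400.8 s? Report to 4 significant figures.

M c_p dT/dt = −UA(T − T_amb) + Q̇.
dT/dt = (T_ss − T)/τ with T_ss = T_amb + Q̇/UA = 18.21 + 1739/19.90 = 105.597 °C, τ = M c_p/UA = 1087·3.892/19.90 = 212.593 s.
Solution: T(t) = T_ss + (T₀ − T_ss) e^(−t/τ).
T(400.8) = 105.597 + (-17.8769)·0.151785 = 102.883 °C.

102.9 °C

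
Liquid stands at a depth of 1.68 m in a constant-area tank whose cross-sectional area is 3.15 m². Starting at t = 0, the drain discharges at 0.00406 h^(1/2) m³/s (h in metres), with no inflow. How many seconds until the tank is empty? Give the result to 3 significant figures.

With no inflow, A dh/dt = −0.00406 √h.
This is separable: 2 d(√h)/dt = −0.00406/A, so √h = √h₀ − (0.00406/(2A)) t.
Set h = 0: 2√h₀ = (0.00406/A) t_empty ⇒ t_empty = 2A√h₀/0.00406.
t_empty = 2·3.15·√1.68/0.00406 = 6.3000·1.2961/0.00406 = 2011.3 s.

2010 s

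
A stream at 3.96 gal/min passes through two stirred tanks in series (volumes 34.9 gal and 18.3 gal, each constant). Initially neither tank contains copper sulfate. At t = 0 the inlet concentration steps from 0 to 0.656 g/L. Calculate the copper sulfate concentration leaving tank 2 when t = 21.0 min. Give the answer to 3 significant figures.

0.536 g/L

Each tank obeys Vᵢ dCᵢ/dt = Q(Cᵢ₋₁ − Cᵢ), so τᵢ = Vᵢ/Q.
τ₁ = 34.9/3.96 = 8.8131 min; τ₂ = 18.3/3.96 = 4.6212 min.
Tank 1: C₁ = C_in(1 − e^(−t/τ₁)). Tank 2 (τ₁ ≠ τ₂): C₂ = C_in[1 − (τ₁ e^(−t/τ₁) − τ₂ e^(−t/τ₂))/(τ₁ − τ₂)].
At t = 21.0: e^(−t/τ₁) = 0.092291, e^(−t/τ₂) = 0.010628.
C₂ = 0.656·[1 − (8.8131·0.092291 − 4.6212·0.010628)/(4.1919)] = 0.656·0.81768 = 0.53640 g/L.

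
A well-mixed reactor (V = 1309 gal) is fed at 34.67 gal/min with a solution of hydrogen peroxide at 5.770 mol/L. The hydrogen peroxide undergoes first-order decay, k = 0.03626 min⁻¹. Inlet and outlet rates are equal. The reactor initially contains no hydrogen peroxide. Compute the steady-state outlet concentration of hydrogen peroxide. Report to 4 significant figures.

2.436 mol/L

V dC/dt = Q(C_in − C) − k V C.
At steady state: 0 = Q C_in − (Q + kV) C_ss, so C_ss = Q C_in/(Q + kV).
C_ss = 34.67·5.770/(34.67 + 0.03626·1309) = 200.046/82.1343 = 2.43559 mol/L.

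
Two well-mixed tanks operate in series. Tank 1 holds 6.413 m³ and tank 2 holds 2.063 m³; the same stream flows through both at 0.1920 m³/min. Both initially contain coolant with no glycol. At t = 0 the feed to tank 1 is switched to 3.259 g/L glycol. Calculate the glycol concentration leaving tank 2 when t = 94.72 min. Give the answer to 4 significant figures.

2.977 g/L

Each tank obeys Vᵢ dCᵢ/dt = Q(Cᵢ₋₁ − Cᵢ), so τᵢ = Vᵢ/Q.
τ₁ = 6.413/0.1920 = 33.4010 min; τ₂ = 2.063/0.1920 = 10.7448 min.
Solving the cascade with C₁(0)=C₂(0)=0 gives C₂(t) = C_in[1 − (τ₁ e^(−t/τ₁) − τ₂ e^(−t/τ₂))/(τ₁ − τ₂)].
At t = 94.72: e^(−t/τ₁) = 0.0586692, e^(−t/τ₂) = 0.000148425.
C₂ = 3.259·[1 − (33.4010·0.0586692 − 10.7448·0.000148425)/(22.6562)] = 3.259·0.913577 = 2.97735 g/L.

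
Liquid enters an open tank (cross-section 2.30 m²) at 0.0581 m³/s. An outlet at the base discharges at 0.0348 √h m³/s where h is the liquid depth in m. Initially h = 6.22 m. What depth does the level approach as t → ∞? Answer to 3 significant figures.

2.79 m

Level balance: A dh/dt = 0.0581 − 0.0348 √h. Setting dh/dt = 0:
Q_in = 0.0348 √h_ss ⇒ √h_ss = 0.0581/0.0348 = 1.6695.
h_ss = 1.6695² = 2.7874 m. (Since h₀ = 6.22 m > h_ss, the level will fall toward this value.)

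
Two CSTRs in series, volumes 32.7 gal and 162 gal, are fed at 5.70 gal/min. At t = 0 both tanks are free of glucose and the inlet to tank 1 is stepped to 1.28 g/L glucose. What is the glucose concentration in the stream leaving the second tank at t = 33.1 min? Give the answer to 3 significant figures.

Time constants: τᵢ = Vᵢ/Q for each well-mixed tank.
τ₁ = 32.7/5.70 = 5.7368 min; τ₂ = 162/5.70 = 28.421 min.
Solving the cascade with C₁(0)=C₂(0)=0 gives C₂(t) = C_in[1 − (τ₁ e^(−t/τ₁) − τ₂ e^(−t/τ₂))/(τ₁ − τ₂)].
At t = 33.1: e^(−t/τ₁) = 0.0031206, e^(−t/τ₂) = 0.31204.
C₂ = 1.28·[1 − (5.7368·0.0031206 − 28.421·0.31204)/(-22.684)] = 1.28·0.60984 = 0.78059 g/L.

0.781 g/L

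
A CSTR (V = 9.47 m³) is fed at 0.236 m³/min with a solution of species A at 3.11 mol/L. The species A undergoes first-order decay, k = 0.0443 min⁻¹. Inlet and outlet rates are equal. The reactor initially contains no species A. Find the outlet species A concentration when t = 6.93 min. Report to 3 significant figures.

Species balance: V dC/dt = Q C_in − Q C − k V C.
This is linear with rate a = Q/V + k = 0.069221 min⁻¹.
C_ss = Q C_in/(Q + kV) = 1.1197 mol/L; C(t) = C_ss + (C₀ − C_ss) e^(−a t).
C(6.93) = 1.1197 + (-1.1197)·e^(−0.069221·6.93) = 1.1197 + (-1.1197)·0.61897 = 0.42662 mol/L.

0.427 mol/L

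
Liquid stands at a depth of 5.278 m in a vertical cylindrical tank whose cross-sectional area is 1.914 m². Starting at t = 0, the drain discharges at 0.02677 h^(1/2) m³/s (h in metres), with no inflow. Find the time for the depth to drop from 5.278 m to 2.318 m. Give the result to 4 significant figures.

110.8 s

A dh/dt = −Q_out = −0.02677 √h.
This is separable: 2 d(√h)/dt = −0.02677/A, so √h = √h₀ − (0.02677/(2A)) t.
t = 2A(√h₀ − √h)/0.02677 = 2·1.914·(√5.278 − √2.318)/0.02677
  = 3.82800 × (2.29739 − 1.52250) / 0.02677 = 110.806 s.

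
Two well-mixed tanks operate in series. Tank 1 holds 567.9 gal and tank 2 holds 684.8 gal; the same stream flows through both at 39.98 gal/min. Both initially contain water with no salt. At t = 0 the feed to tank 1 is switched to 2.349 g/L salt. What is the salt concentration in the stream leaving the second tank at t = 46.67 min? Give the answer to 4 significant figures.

1.874 g/L

Species balance on tank i: dCᵢ/dt = (Cᵢ₋₁ − Cᵢ)/τᵢ with τᵢ = Vᵢ/Q.
τ₁ = 567.9/39.98 = 14.2046 min; τ₂ = 684.8/39.98 = 17.1286 min.
Solving the cascade with C₁(0)=C₂(0)=0 gives C₂(t) = C_in[1 − (τ₁ e^(−t/τ₁) − τ₂ e^(−t/τ₂))/(τ₁ − τ₂)].
At t = 46.67: e^(−t/τ₁) = 0.0374198, e^(−t/τ₂) = 0.0655666.
C₂ = 2.349·[1 − (14.2046·0.0374198 − 17.1286·0.0655666)/(-2.92396)] = 2.349·0.797696 = 1.87379 g/L.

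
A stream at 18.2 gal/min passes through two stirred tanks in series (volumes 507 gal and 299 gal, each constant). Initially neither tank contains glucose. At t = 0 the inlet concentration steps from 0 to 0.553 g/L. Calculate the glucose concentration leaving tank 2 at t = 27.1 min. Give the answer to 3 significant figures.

Time constants: τᵢ = Vᵢ/Q for each well-mixed tank.
τ₁ = 507/18.2 = 27.857 min; τ₂ = 299/18.2 = 16.429 min.
Tank 1: C₁ = C_in(1 − e^(−t/τ₁)). Tank 2 (τ₁ ≠ τ₂): C₂ = C_in[1 − (τ₁ e^(−t/τ₁) − τ₂ e^(−t/τ₂))/(τ₁ − τ₂)].
At t = 27.1: e^(−t/τ₁) = 0.37802, e^(−t/τ₂) = 0.19213.
C₂ = 0.553·[1 − (27.857·0.37802 − 16.429·0.19213)/(11.429)] = 0.553·0.35478 = 0.19619 g/L.

0.196 g/L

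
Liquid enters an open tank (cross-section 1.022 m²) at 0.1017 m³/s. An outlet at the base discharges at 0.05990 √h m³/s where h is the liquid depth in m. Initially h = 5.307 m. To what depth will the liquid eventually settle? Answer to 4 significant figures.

Accumulation of liquid (constant cross-section A): A dh/dt = Q_in − 0.05990 √h. At steady state dh/dt = 0:
Q_in = 0.05990 √h_ss ⇒ √h_ss = 0.1017/0.05990 = 1.69783.
h_ss = 1.69783² = 2.88263 m. (Since h₀ = 5.307 m > h_ss, the level will fall toward this value.)

2.883 m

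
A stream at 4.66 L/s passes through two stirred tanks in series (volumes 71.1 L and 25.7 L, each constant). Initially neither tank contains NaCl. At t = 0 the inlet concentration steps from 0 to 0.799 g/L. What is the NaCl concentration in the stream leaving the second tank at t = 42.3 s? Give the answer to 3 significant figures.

0.721 g/L

Each tank obeys Vᵢ dCᵢ/dt = Q(Cᵢ₋₁ − Cᵢ), so τᵢ = Vᵢ/Q.
τ₁ = 71.1/4.66 = 15.258 s; τ₂ = 25.7/4.66 = 5.5150 s.
Tank 1: C₁ = C_in(1 − e^(−t/τ₁)). Tank 2 (τ₁ ≠ τ₂): C₂ = C_in[1 − (τ₁ e^(−t/τ₁) − τ₂ e^(−t/τ₂))/(τ₁ − τ₂)].
At t = 42.3: e^(−t/τ₁) = 0.062511, e^(−t/τ₂) = 0.00046664.
C₂ = 0.799·[1 − (15.258·0.062511 − 5.5150·0.00046664)/(9.7425)] = 0.799·0.90237 = 0.72099 g/L.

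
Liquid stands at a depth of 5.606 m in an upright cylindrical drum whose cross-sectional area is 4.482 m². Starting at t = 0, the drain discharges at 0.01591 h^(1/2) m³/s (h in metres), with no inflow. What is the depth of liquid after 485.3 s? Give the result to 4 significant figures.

2.269 m

With no inflow, A dh/dt = −0.01591 √h.
This is separable: 2 d(√h)/dt = −0.01591/A, so √h = √h₀ − (0.01591/(2A)) t.
√h = √5.606 − 0.01591·485.3/(2·4.482) = 2.36770 − 0.861348 = 1.50635.
h = 1.50635² = 2.26909 m.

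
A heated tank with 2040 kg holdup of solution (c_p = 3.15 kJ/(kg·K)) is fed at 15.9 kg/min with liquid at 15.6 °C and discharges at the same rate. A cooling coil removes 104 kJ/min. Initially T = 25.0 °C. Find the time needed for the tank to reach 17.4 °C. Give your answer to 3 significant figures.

139 min

M c_p dT/dt = ṁ c_p (T_in − T) − Q̇.
τ = M/ṁ = 128.30 min; T_ss = T_in − Q̇/(ṁ c_p) = 13.524 °C.
T(t) = T_ss + (T₀ − T_ss) e^(−t/τ). Set T = 17.4:
e^(−t/τ) = (17.4 − 13.524)/(25.0 − 13.524) = 0.33778
t = −128.30 · ln(0.33778) = 139.26 min.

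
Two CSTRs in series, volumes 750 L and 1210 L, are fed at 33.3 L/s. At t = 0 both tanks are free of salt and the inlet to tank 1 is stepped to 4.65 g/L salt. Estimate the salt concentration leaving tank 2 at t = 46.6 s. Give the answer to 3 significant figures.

2.22 g/L

Time constants: τᵢ = Vᵢ/Q for each well-mixed tank.
τ₁ = 750/33.3 = 22.523 s; τ₂ = 1210/33.3 = 36.336 s.
Solving the cascade with C₁(0)=C₂(0)=0 gives C₂(t) = C_in[1 − (τ₁ e^(−t/τ₁) − τ₂ e^(−t/τ₂))/(τ₁ − τ₂)].
At t = 46.6: e^(−t/τ₁) = 0.12631, e^(−t/τ₂) = 0.27735.
C₂ = 4.65·[1 − (22.523·0.12631 − 36.336·0.27735)/(-13.814)] = 4.65·0.47638 = 2.2151 g/L.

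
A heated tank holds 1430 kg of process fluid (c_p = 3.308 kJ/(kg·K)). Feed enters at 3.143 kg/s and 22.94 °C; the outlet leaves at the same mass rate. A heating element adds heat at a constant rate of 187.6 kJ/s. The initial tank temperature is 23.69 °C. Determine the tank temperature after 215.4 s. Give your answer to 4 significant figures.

30.21 °C

M c_p dT/dt = ṁ c_p (T_in − T) + Q̇.
τ = M/ṁ = 454.979 s; T_ss = T_in + Q̇/(ṁ c_p) = 22.94 + 187.6/(3.143·3.308) = 40.9836 °C.
Solution: T(t) = T_ss + (T₀ − T_ss) e^(−t/τ).
T(215.4) = 40.9836 + (-17.2936)·e^(−215.4/454.979) = 40.9836 + (-17.2936)·0.622863 = 30.2120 °C.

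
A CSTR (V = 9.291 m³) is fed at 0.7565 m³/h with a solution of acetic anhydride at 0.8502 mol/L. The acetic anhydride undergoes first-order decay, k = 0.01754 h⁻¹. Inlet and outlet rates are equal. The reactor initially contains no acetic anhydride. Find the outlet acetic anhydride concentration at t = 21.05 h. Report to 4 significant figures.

0.6124 mol/L

V dC/dt = Q(C_in − C) − k V C.
dC/dt = (Q/V) C_in − (Q/V + k) C; effective rate a = Q/V + k = 0.0814229 + 0.01754 = 0.0989629 h⁻¹.
C_ss = Q C_in/(Q + kV) = 0.699512 mol/L; C(t) = C_ss + (C₀ − C_ss) e^(−a t).
C(21.05) = 0.699512 + (-0.699512)·e^(−0.0989629·21.05) = 0.699512 + (-0.699512)·0.124535 = 0.612398 mol/L.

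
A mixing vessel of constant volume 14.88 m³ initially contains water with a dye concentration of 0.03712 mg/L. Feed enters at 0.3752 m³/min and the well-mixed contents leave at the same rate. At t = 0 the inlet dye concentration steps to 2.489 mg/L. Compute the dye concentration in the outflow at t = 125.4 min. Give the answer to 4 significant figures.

Accumulation = in − out for the solute gives V dC/dt = Q(C_in − C).
So dC/dt = (C_in − C)/τ with τ = V/Q = 14.88/0.3752 = 39.6588 min.
Solution: C(t) = C_in + (C₀ − C_in) e^(−t/τ).
C(125.4) = 2.489 + (0.03712 − 2.489)·e^(−125.4/39.6588) = 2.489 + (-2.45188)·0.0423423 = 2.38518 mg/L.

2.385 mg/L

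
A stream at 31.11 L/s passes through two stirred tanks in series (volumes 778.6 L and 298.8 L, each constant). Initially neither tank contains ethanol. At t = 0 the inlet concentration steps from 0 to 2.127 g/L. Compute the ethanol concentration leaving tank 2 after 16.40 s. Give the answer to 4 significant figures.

Species balance on tank i: dCᵢ/dt = (Cᵢ₋₁ − Cᵢ)/τᵢ with τᵢ = Vᵢ/Q.
τ₁ = 778.6/31.11 = 25.0273 s; τ₂ = 298.8/31.11 = 9.60463 s.
Tank 1: C₁ = C_in(1 − e^(−t/τ₁)). Tank 2 (τ₁ ≠ τ₂): C₂ = C_in[1 − (τ₁ e^(−t/τ₁) − τ₂ e^(−t/τ₂))/(τ₁ − τ₂)].
At t = 16.40: e^(−t/τ₁) = 0.519295, e^(−t/τ₂) = 0.181317.
C₂ = 2.127·[1 − (25.0273·0.519295 − 9.60463·0.181317)/(15.4227)] = 2.127·0.270226 = 0.574772 g/L.

0.5748 g/L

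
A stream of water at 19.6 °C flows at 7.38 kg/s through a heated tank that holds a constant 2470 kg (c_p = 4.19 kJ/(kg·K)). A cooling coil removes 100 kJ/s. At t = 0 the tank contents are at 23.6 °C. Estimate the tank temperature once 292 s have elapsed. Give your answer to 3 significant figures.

M c_p dT/dt = ṁ c_p (T_in − T) − Q̇.
τ = M/ṁ = 334.69 s; T_ss = T_in − Q̇/(ṁ c_p) = 19.6 − 100/(7.38·4.19) = 16.366 °C.
Integrating: T(t) = T_ss + (T₀ − T_ss) e^(−t/τ).
T(292) = 16.366 + (7.2339)·e^(−292/334.69) = 16.366 + (7.2339)·0.41792 = 19.389 °C.

19.4 °C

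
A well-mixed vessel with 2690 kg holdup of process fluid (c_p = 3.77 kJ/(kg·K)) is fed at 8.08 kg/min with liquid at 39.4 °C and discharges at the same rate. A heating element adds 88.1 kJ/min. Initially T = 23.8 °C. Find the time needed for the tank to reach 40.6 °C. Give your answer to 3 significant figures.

First-law balance (no shaft work): M c_p dT/dt = ṁ c_p (T_in − T) + 88.1.
τ = M/ṁ = 332.92 min; T_ss = T_in + Q̇/(ṁ c_p) = 42.292 °C.
T(t) = T_ss + (T₀ − T_ss) e^(−t/τ). Set T = 40.6:
e^(−t/τ) = (40.6 − 42.292)/(23.8 − 42.292) = 0.091507
t = −332.92 · ln(0.091507) = 796.13 min.

796 min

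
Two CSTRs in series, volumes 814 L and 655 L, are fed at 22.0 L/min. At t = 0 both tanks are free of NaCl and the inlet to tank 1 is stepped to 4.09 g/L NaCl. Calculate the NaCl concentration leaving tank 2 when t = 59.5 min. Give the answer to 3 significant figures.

2.18 g/L

Time constants: τᵢ = Vᵢ/Q for each well-mixed tank.
τ₁ = 814/22.0 = 37.000 min; τ₂ = 655/22.0 = 29.773 min.
Solving the cascade with C₁(0)=C₂(0)=0 gives C₂(t) = C_in[1 − (τ₁ e^(−t/τ₁) − τ₂ e^(−t/τ₂))/(τ₁ − τ₂)].
At t = 59.5: e^(−t/τ₁) = 0.20027, e^(−t/τ₂) = 0.13554.
C₂ = 4.09·[1 − (37.000·0.20027 − 29.773·0.13554)/(7.2273)] = 4.09·0.53310 = 2.1804 g/L.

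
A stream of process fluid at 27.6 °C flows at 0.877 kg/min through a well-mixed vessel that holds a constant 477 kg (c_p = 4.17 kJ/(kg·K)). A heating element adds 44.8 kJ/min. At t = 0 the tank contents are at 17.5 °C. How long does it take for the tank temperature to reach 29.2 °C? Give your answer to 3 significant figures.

M c_p dT/dt = ṁ c_p (T_in − T) + Q̇.
τ = M/ṁ = 543.90 min; T_ss = T_in + Q̇/(ṁ c_p) = 39.850 °C.
T(t) = T_ss + (T₀ − T_ss) e^(−t/τ). Set T = 29.2:
e^(−t/τ) = (29.2 − 39.850)/(17.5 − 39.850) = 0.47651
t = −543.90 · ln(0.47651) = 403.17 min.

403 min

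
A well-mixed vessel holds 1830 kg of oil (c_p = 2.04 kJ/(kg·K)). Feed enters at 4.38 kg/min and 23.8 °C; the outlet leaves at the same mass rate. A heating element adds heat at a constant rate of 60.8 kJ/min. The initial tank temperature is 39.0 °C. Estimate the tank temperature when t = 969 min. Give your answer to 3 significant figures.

Heat balance on the well-mixed liquid: M c_p dT/dt = ṁ c_p (T_in − T) + 60.8.
Rearrange: dT/dt = (T_ss − T)/τ with τ = M/ṁ = 417.81 min and T_ss = T_in + Q̇/(ṁ c_p) = 30.605 °C.
Solution: T(t) = T_ss + (T₀ − T_ss) e^(−t/τ).
T(969) = 30.605 + (8.3955)·e^(−969/417.81) = 30.605 + (8.3955)·0.098348 = 31.430 °C.

31.4 °C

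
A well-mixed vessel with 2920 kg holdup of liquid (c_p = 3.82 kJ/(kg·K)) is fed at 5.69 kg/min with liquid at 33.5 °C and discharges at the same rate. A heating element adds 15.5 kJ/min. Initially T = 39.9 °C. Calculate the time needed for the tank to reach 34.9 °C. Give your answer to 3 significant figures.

1080 min

Unsteady energy balance on the tank contents: M c_p dT/dt = ṁ c_p (T_in − T) + 15.5.
τ = M/ṁ = 513.18 min; T_ss = T_in + Q̇/(ṁ c_p) = 34.213 °C.
T(t) = T_ss + (T₀ − T_ss) e^(−t/τ). Set T = 34.9:
e^(−t/τ) = (34.9 − 34.213)/(39.9 − 34.213) = 0.12078
t = −513.18 · ln(0.12078) = 1084.7 min.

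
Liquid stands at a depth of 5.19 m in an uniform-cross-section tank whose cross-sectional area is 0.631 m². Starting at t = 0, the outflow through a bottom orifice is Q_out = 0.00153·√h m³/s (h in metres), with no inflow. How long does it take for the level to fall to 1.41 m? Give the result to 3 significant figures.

A dh/dt = −Q_out = −0.00153 √h.
This is separable: 2 d(√h)/dt = −0.00153/A, so √h = √h₀ − (0.00153/(2A)) t.
t = 2A(√h₀ − √h)/0.00153 = 2·0.631·(√5.19 − √1.41)/0.00153
  = 1.2620 × (2.2782 − 1.1874) / 0.00153 = 899.67 s.

900 s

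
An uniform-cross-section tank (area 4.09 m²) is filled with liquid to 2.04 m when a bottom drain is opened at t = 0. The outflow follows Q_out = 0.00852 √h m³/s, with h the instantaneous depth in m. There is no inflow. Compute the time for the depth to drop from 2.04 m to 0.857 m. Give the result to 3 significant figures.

482 s

A dh/dt = −Q_out = −0.00852 √h.
Separate and integrate: 2(√h − √h₀) = −(0.00852/A) t.
t = 2A(√h₀ − √h)/0.00852 = 2·4.09·(√2.04 − √0.857)/0.00852
  = 8.1800 × (1.4283 − 0.92574) / 0.00852 = 482.49 s.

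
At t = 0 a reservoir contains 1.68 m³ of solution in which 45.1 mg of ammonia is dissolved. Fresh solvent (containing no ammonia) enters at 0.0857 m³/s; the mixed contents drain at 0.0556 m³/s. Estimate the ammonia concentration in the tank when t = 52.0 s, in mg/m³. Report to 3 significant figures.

4.12 mg/m³

Let m(t) be the amount of ammonia. Volume: V(t) = V₀ + (Q_in − Q_out) t = 1.68 + 0.030100 t; V(52.0) = 3.2452 m³.
Solute balance: dm/dt = 0 − Q_out C = −Q_out m/V(t).
dm/m = −Q_out dt/(V₀ + 0.030100 t); integrating gives ln(m/m₀) = −(Q_out/(Q_in−Q_out)) ln(V/V₀).
m = m₀ (V₀/V)^(Q_out/(Q_in−Q_out)) = 45.1 × (1.68/3.2452)^(1.8472) = 13.366 mg.
C = m/V = 13.366/3.2452 = 4.1188 mg/m³.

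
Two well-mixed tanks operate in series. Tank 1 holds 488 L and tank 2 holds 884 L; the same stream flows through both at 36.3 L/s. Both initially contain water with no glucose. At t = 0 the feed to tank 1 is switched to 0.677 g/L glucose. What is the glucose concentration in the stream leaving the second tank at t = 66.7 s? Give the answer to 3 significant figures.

Each tank obeys Vᵢ dCᵢ/dt = Q(Cᵢ₋₁ − Cᵢ), so τᵢ = Vᵢ/Q.
τ₁ = 488/36.3 = 13.444 s; τ₂ = 884/36.3 = 24.353 s.
Tank 1: C₁ = C_in(1 − e^(−t/τ₁)). Tank 2 (τ₁ ≠ τ₂): C₂ = C_in[1 − (τ₁ e^(−t/τ₁) − τ₂ e^(−t/τ₂))/(τ₁ − τ₂)].
At t = 66.7: e^(−t/τ₁) = 0.0070024, e^(−t/τ₂) = 0.064640.
C₂ = 0.677·[1 − (13.444·0.0070024 − 24.353·0.064640)/(-10.909)] = 0.677·0.86433 = 0.58515 g/L.

0.585 g/L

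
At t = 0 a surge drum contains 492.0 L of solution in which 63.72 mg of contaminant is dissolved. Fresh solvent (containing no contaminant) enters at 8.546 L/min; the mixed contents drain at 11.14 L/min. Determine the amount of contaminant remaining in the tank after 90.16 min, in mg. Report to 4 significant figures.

Total volume: dV/dt = Q_in − Q_out = -2.59400 L/min, so V(t) = 492.0 − 2.59400 t and V(90.16) = 258.125 L.
No contaminant enters, so dm/dt = −Q_out · (m/V).
Separate: dm/m = −Q_out dt/V(t) ⇒ ln(m/m₀) = −(Q_out/(Q_in−Q_out)) ln(V/V₀).
m = m₀ (V₀/V)^(Q_out/(Q_in−Q_out)) = 63.72 × (492.0/258.125)^(-4.29453) = 3.99235 mg.

3.992 mg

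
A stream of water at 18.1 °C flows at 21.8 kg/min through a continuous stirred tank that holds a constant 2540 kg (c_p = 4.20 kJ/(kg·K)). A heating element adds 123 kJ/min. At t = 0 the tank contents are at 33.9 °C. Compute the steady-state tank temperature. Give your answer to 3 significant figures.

Unsteady energy balance on the tank contents: M c_p dT/dt = ṁ c_p (T_in − T) + 123.
At steady state dT/dt = 0 ⇒ T_ss = T_in + Q̇/(ṁ c_p) = 18.1 + 123/(21.8·4.20) = 19.443 °C.

19.4 °C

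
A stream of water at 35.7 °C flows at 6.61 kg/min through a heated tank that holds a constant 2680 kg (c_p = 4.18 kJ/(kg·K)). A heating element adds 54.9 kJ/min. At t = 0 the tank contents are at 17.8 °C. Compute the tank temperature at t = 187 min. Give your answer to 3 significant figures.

Unsteady energy balance on the tank contents: M c_p dT/dt = ṁ c_p (T_in − T) + 54.9.
τ = M/ṁ = 405.45 min; T_ss = T_in + Q̇/(ṁ c_p) = 35.7 + 54.9/(6.61·4.18) = 37.687 °C.
T approaches T_ss exponentially: T(t) = T_ss + (T₀ − T_ss) e^(−t/τ).
T(187) = 37.687 + (-19.887)·e^(−187/405.45) = 37.687 + (-19.887)·0.63051 = 25.148 °C.

25.1 °C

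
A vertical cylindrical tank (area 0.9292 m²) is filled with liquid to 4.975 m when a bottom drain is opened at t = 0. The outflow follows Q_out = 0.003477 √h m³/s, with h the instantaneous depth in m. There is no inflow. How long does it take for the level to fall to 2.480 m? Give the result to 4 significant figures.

With no inflow, A dh/dt = −0.003477 √h.
∫ h^(−1/2) dh = −(0.003477/A) ∫ dt, giving 2√h = 2√h₀ − (0.003477/A) t.
t = 2A(√h₀ − √h)/0.003477 = 2·0.9292·(√4.975 − √2.480)/0.003477
  = 1.85840 × (2.23047 − 1.57480) / 0.003477 = 350.445 s.

350.4 s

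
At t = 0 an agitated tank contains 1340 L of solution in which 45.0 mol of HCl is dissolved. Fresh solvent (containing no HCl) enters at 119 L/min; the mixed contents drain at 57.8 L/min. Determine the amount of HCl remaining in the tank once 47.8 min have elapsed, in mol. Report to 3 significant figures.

15.1 mol

Let m(t) be the amount of HCl. Volume: V(t) = V₀ + (Q_in − Q_out) t = 1340 + 61.200 t; V(47.8) = 4265.4 L.
Solute balance: dm/dt = 0 − Q_out C = −Q_out m/V(t).
dm/m = −Q_out dt/(V₀ + 61.200 t); integrating gives ln(m/m₀) = −(Q_out/(Q_in−Q_out)) ln(V/V₀).
m = m₀ (V₀/V)^(Q_out/(Q_in−Q_out)) = 45.0 × (1340/4265.4)^(0.94444) = 15.076 mol.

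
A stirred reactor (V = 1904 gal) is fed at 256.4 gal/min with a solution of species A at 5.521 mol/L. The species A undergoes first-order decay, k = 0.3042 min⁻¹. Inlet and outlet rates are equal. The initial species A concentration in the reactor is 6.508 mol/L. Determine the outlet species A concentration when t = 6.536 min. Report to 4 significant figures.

Species balance: V dC/dt = Q C_in − Q C − k V C.
dC/dt = (Q/V) C_in − (Q/V + k) C; effective rate a = Q/V + k = 0.134664 + 0.3042 = 0.438864 min⁻¹.
C_ss = Q C_in/(Q + kV) = 1.69410 mol/L; C(t) = C_ss + (C₀ − C_ss) e^(−a t).
C(6.536) = 1.69410 + (4.81390)·e^(−0.438864·6.536) = 1.69410 + (4.81390)·0.0567889 = 1.96748 mol/L.

1.967 mol/L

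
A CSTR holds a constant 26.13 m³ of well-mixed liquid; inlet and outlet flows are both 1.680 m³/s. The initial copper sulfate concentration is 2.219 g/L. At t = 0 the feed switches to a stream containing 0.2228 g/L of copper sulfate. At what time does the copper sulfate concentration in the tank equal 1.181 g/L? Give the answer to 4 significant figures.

11.42 s

Species balance on the tank: V dC/dt = Q(C_in − C), so τ = V/Q = 15.5536 s.
C(t) = C_in + (C₀ − C_in) e^(−t/τ). Set C = 1.181 and solve for t:
e^(−t/τ) = (C − C_in)/(C₀ − C_in) = (1.181 − 0.2228)/(2.219 − 0.2228) = 0.480012
t = −τ ln(…) = 15.5536 × 0.733944 = 11.4155 s.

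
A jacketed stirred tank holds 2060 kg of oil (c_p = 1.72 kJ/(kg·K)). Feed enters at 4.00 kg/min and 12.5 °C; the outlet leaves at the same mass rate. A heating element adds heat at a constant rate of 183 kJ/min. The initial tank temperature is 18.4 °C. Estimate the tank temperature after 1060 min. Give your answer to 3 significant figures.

36.5 °C

Heat balance on the well-mixed liquid: M c_p dT/dt = ṁ c_p (T_in − T) + 183.
Rearrange: dT/dt = (T_ss − T)/τ with τ = M/ṁ = 515.00 min and T_ss = T_in + Q̇/(ṁ c_p) = 39.099 °C.
T approaches T_ss exponentially: T(t) = T_ss + (T₀ − T_ss) e^(−t/τ).
T(1060) = 39.099 + (-20.699)·e^(−1060/515.00) = 39.099 + (-20.699)·0.12768 = 36.456 °C.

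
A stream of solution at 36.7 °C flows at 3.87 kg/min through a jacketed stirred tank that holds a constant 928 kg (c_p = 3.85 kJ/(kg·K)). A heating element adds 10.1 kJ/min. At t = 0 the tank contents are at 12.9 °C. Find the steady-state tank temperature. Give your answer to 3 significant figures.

37.4 °C

Heat balance on the well-mixed liquid: M c_p dT/dt = ṁ c_p (T_in − T) + 10.1.
At steady state dT/dt = 0 ⇒ T_ss = T_in + Q̇/(ṁ c_p) = 36.7 + 10.1/(3.87·3.85) = 37.378 °C.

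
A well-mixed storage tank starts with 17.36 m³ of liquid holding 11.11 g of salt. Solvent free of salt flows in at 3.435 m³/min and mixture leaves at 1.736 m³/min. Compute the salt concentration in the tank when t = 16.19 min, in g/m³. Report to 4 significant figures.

Let m(t) be the amount of salt. Volume: V(t) = V₀ + (Q_in − Q_out) t = 17.36 + 1.69900 t; V(16.19) = 44.8668 m³.
Solute balance: dm/dt = 0 − Q_out C = −Q_out m/V(t).
Separate: dm/m = −Q_out dt/V(t) ⇒ ln(m/m₀) = −(Q_out/(Q_in−Q_out)) ln(V/V₀).
m = m₀ (V₀/V)^(Q_out/(Q_in−Q_out)) = 11.11 × (17.36/44.8668)^(1.02178) = 4.21074 g.
C = m/V = 4.21074/44.8668 = 0.0938497 g/m³.

0.09385 g/m³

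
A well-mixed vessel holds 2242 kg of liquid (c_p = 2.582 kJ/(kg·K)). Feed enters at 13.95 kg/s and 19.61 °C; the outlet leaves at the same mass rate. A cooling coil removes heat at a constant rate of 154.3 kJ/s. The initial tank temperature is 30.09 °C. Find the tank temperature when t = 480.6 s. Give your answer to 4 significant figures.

16.07 °C

M c_p dT/dt = ṁ c_p (T_in − T) − Q̇.
τ = M/ṁ = 160.717 s; T_ss = T_in − Q̇/(ṁ c_p) = 19.61 − 154.3/(13.95·2.582) = 15.3261 °C.
Solution: T(t) = T_ss + (T₀ − T_ss) e^(−t/τ).
T(480.6) = 15.3261 + (14.7639)·e^(−480.6/160.717) = 15.3261 + (14.7639)·0.0502697 = 16.0683 °C.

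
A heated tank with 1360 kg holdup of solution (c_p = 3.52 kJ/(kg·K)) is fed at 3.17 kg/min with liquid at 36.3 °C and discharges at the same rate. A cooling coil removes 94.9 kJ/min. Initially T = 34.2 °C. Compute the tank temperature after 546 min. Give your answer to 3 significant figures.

M c_p dT/dt = ṁ c_p (T_in − T) − Q̇.
τ = M/ṁ = 429.02 min; T_ss = T_in − Q̇/(ṁ c_p) = 36.3 − 94.9/(3.17·3.52) = 27.795 °C.
T approaches T_ss exponentially: T(t) = T_ss + (T₀ − T_ss) e^(−t/τ).
T(546) = 27.795 + (6.4048)·e^(−546/429.02) = 27.795 + (6.4048)·0.28009 = 29.589 °C.

29.6 °C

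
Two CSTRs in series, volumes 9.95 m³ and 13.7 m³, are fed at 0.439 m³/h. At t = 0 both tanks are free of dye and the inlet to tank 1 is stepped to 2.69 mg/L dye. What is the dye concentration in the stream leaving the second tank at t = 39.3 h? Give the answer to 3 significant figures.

1.16 mg/L

Time constants: τᵢ = Vᵢ/Q for each well-mixed tank.
τ₁ = 9.95/0.439 = 22.665 h; τ₂ = 13.7/0.439 = 31.207 h.
Solving the cascade with C₁(0)=C₂(0)=0 gives C₂(t) = C_in[1 − (τ₁ e^(−t/τ₁) − τ₂ e^(−t/τ₂))/(τ₁ − τ₂)].
At t = 39.3: e^(−t/τ₁) = 0.17659, e^(−t/τ₂) = 0.28385.
C₂ = 2.69·[1 − (22.665·0.17659 − 31.207·0.28385)/(-8.5421)] = 2.69·0.43156 = 1.1609 mg/L.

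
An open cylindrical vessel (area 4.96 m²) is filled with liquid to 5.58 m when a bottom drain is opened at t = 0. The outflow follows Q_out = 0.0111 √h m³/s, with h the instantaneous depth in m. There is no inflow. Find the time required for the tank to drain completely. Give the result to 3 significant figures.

2110 s

A dh/dt = −Q_out = −0.0111 √h.
Separate and integrate: 2(√h − √h₀) = −(0.0111/A) t.
Set h = 0: 2√h₀ = (0.0111/A) t_empty ⇒ t_empty = 2A√h₀/0.0111.
t_empty = 2·4.96·√5.58/0.0111 = 9.9200·2.3622/0.0111 = 2111.1 s.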